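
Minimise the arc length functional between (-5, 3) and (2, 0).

Arc-length functional: J[y] = ∫ sqrt(1 + (y')^2) dx.
Lagrangian L = sqrt(1 + (y')^2) has no explicit y dependence, so ∂L/∂y = 0 and the Euler-Lagrange equation gives
    d/dx( y' / sqrt(1 + (y')^2) ) = 0  ⇒  y' / sqrt(1 + (y')^2) = const.
Hence y' is constant, so y(x) is affine.
Fitting the endpoints (-5, 3) and (2, 0):
    slope m = (0 − 3) / (2 − (-5)) = -3/7,
    intercept c = 3 − m·(-5) = 6/7.
Extremal: y(x) = (-3/7) x + 6/7.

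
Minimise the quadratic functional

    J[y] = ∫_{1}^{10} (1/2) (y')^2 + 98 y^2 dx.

The Lagrangian is L = (1/2) (y')^2 + 98 y^2.
Compute ∂L/∂y = 196y, ∂L/∂y' = y'.
The Euler-Lagrange equation d/dx(∂L/∂y') − ∂L/∂y = 0 reduces to
    y'' − 196 y = 0.
Its general solution is
    y(x) = A e^(14x) + B e^(−14x),
with A, B fixed by the endpoint conditions.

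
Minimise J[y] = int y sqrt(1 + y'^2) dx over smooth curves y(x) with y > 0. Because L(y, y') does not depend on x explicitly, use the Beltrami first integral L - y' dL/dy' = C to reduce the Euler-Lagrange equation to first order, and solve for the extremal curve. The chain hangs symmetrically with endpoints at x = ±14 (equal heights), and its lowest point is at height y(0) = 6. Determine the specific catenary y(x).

The Lagrangian L(y, y') = y sqrt(1 + y'^2) has no explicit x dependence, so the Beltrami identity applies:
    L − y' ∂L/∂y' = C.
Compute ∂L/∂y' = y · y' / sqrt(1 + y'^2). Then
    L − y' ∂L/∂y'
    = y sqrt(1 + y'^2) − y · y'^2 / sqrt(1 + y'^2)
    = y (1 + y'^2 − y'^2) / sqrt(1 + y'^2)
    = y / sqrt(1 + y'^2) = C.
Squaring gives y^2 = C^2 (1 + y'^2), i.e.
    y'^2 = y^2 / C^2 − 1.
Separating variables,
    dy / sqrt(y^2 − C^2) = dx / C,
and integrating gives arccosh(y / C) = (x − a)/C, so
    y(x) = C cosh((x − a)/C),
the catenary. The constants C and a are fixed by the two endpoint conditions (and, for the hanging-chain problem, the length constraint selects C).
Now fit the given data. The endpoints x = ±14 are symmetric at equal height, so the catenary is even about its minimum: a = 0 and y(x) = C cosh(x/C). The lowest point is y(0) = C cosh(0) = C, and we are told y(0) = 6, so C = 6. Therefore
    y(x) = 6 cosh(x/6),
and at the endpoints
    y(±14) = 6 cosh(14/6).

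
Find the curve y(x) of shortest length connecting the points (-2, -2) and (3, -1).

Arc-length functional: J[y] = ∫ sqrt(1 + (y')^2) dx.
Lagrangian L = sqrt(1 + (y')^2) has no explicit y dependence, so ∂L/∂y = 0 and the Euler-Lagrange equation gives
    d/dx( y' / sqrt(1 + (y')^2) ) = 0  ⇒  y' / sqrt(1 + (y')^2) = const.
Hence y' is constant, so y(x) is affine.
Fitting the endpoints (-2, -2) and (3, -1):
    slope m = ((-1) − (-2)) / (3 − (-2)) = 1/5,
    intercept c = (-2) − m·(-2) = -8/5.
Extremal: y(x) = (1/5) x - 8/5.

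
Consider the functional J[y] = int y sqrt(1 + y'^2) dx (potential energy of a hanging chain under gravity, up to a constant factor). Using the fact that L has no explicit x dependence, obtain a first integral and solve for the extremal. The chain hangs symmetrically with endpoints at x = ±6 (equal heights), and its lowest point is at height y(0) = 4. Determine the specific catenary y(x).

The Lagrangian L(y, y') = y sqrt(1 + y'^2) has no explicit x dependence, so the Beltrami identity applies:
    L − y' ∂L/∂y' = C.
Compute ∂L/∂y' = y · y' / sqrt(1 + y'^2). Then
    L − y' ∂L/∂y'
    = y sqrt(1 + y'^2) − y · y'^2 / sqrt(1 + y'^2)
    = y (1 + y'^2 − y'^2) / sqrt(1 + y'^2)
    = y / sqrt(1 + y'^2) = C.
Squaring gives y^2 = C^2 (1 + y'^2), i.e.
    y'^2 = y^2 / C^2 − 1.
Separating variables,
    dy / sqrt(y^2 − C^2) = dx / C,
and integrating gives arccosh(y / C) = (x − a)/C, so
    y(x) = C cosh((x − a)/C),
the catenary. The constants C and a are fixed by the two endpoint conditions (and, for the hanging-chain problem, the length constraint selects C).
Now fit the given data. The endpoints x = ±6 are symmetric at equal height, so the catenary is even about its minimum: a = 0 and y(x) = C cosh(x/C). The lowest point is y(0) = C cosh(0) = C, and we are told y(0) = 4, so C = 4. Therefore
    y(x) = 4 cosh(x/4),
and at the endpoints
    y(±6) = 4 cosh(6/4).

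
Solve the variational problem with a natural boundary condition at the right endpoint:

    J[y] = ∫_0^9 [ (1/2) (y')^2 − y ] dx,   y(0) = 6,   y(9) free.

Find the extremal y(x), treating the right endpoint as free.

The Lagrangian L = (1/2) (y')^2 − y gives
    ∂L/∂y = −1,   ∂L/∂y' = y'.
Euler-Lagrange: d/dx(y') − (−1) = 0, i.e. y'' + 1 = 0, so
    y(x) = −(1/2) x^2 + C1 x + C2.
Fixed left endpoint y(0) = 6 ⇒ C2 = 6.
The right endpoint x = 9 is free, so the natural (transversality) condition is ∂L/∂y' |_{x=9} = 0, i.e. y'(9) = 0.
Compute y'(x) = −1 x + C1, so y'(9) = −9 + C1 = 0 ⇒ C1 = 9.
Therefore the extremal is
    y(x) = −x^2/2 + 9 x + 6.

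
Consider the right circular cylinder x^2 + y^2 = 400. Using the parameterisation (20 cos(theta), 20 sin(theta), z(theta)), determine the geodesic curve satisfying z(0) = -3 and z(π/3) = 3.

Parameterise the cylinder of radius R = 20 as
    r(θ) = (20 cos θ, 20 sin θ, z(θ)).
The arc-length element is
    ds = sqrt(400 + (dz/dθ)^2) dθ,
so the Lagrangian is L = sqrt(400 + z'^2).
L depends on z' only, not on z or θ, so ∂L/∂z = 0 and
    ∂L/∂z' = z' / sqrt(400 + z'^2).
The Euler-Lagrange equation gives
    d/dθ( z' / sqrt(400 + z'^2) ) = 0,
so z' is constant. Integrating once:
    z(θ) = a θ + b,
a helix on the cylinder (a straight line when the cylinder is unrolled). The constants a, b are determined by the endpoint conditions.
With endpoint conditions z(0) = -3 and z(π/3) = 3: from z(0) = b we get b = -3, and a·π/3 + -3 = 3 gives a = 18/π, so
    z(θ) = (18/π) θ − 3.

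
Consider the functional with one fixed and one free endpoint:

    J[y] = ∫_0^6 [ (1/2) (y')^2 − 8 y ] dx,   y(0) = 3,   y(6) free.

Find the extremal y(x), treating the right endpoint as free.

The Lagrangian L = (1/2) (y')^2 − 8 y gives
    ∂L/∂y = −8,   ∂L/∂y' = y'.
Euler-Lagrange: d/dx(y') − (−8) = 0, i.e. y'' + 8 = 0, so
    y(x) = −(8/2) x^2 + C1 x + C2.
Fixed left endpoint y(0) = 3 ⇒ C2 = 3.
The right endpoint x = 6 is free, so the natural (transversality) condition is ∂L/∂y' |_{x=6} = 0, i.e. y'(6) = 0.
Compute y'(x) = −8 x + C1, so y'(6) = −48 + C1 = 0 ⇒ C1 = 48.
Therefore the extremal is
    y(x) = −4 x^2 + 48 x + 3.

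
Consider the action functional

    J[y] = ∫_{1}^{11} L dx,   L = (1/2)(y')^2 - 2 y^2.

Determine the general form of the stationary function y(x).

The Lagrangian is L = (1/2)(y')^2 - 2 y^2.
∂L/∂y = -4y.
∂L/∂y' = y'.
The Euler-Lagrange equation d/dx(∂L/∂y') − ∂L/∂y = 0 becomes:
    y'' + 4 y = 0
General solution: y(x) = A sin(2x) + B cos(2x), where A and B are arbitrary constants fixed by the endpoint conditions.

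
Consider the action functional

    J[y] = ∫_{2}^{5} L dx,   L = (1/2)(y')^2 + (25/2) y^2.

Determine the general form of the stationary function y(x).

The Lagrangian is L = (1/2)(y')^2 + (25/2) y^2.
∂L/∂y = 25y.
∂L/∂y' = y'.
The Euler-Lagrange equation d/dx(∂L/∂y') − ∂L/∂y = 0 becomes:
    y'' - 25 y = 0
General solution: y(x) = A e^(5x) + B e^(-5x), where A and B are arbitrary constants fixed by the endpoint conditions.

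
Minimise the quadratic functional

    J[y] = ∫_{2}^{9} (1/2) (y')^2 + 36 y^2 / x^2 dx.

The Lagrangian is L = (1/2) (y')^2 + 36 y^2 / x^2.
Compute ∂L/∂y = 72y/x^2, ∂L/∂y' = y'.
The Euler-Lagrange equation d/dx(∂L/∂y') − ∂L/∂y = 0 reduces to
    y'' − 72/x^2 · y = 0  (x > 0).
Its general solution is
    y(x) = A x^9 + B x^(-8),
with A, B fixed by the endpoint conditions.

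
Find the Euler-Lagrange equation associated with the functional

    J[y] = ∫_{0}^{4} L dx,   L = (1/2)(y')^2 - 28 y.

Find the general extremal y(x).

The Lagrangian is L = (1/2)(y')^2 - 28 y.
∂L/∂y = -28.
∂L/∂y' = y'.
The Euler-Lagrange equation d/dx(∂L/∂y') − ∂L/∂y = 0 becomes:
    y'' + 28 = 0
General solution: y(x) = -14 x^2 + A x + B, where A and B are arbitrary constants fixed by the endpoint conditions.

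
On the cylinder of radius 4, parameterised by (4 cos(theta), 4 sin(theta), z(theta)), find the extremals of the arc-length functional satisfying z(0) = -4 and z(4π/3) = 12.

Parameterise the cylinder of radius R = 4 as
    r(θ) = (4 cos θ, 4 sin θ, z(θ)).
The arc-length element is
    ds = sqrt(16 + (dz/dθ)^2) dθ,
so the Lagrangian is L = sqrt(16 + z'^2).
L depends on z' only, not on z or θ, so ∂L/∂z = 0 and
    ∂L/∂z' = z' / sqrt(16 + z'^2).
The Euler-Lagrange equation gives
    d/dθ( z' / sqrt(16 + z'^2) ) = 0,
so z' is constant. Integrating once:
    z(θ) = a θ + b,
a helix on the cylinder (a straight line when the cylinder is unrolled). The constants a, b are determined by the endpoint conditions.
With endpoint conditions z(0) = -4 and z(4π/3) = 12: from z(0) = b we get b = -4, and a·4π/3 + -4 = 12 gives a = 12/π, so
    z(θ) = (12/π) θ − 4.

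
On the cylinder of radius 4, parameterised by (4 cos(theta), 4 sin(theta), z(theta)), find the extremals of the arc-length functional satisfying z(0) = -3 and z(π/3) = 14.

Parameterise the cylinder of radius R = 4 as
    r(θ) = (4 cos θ, 4 sin θ, z(θ)).
The arc-length element is
    ds = sqrt(16 + (dz/dθ)^2) dθ,
so the Lagrangian is L = sqrt(16 + z'^2).
L depends on z' only, not on z or θ, so ∂L/∂z = 0 and
    ∂L/∂z' = z' / sqrt(16 + z'^2).
The Euler-Lagrange equation gives
    d/dθ( z' / sqrt(16 + z'^2) ) = 0,
so z' is constant. Integrating once:
    z(θ) = a θ + b,
a helix on the cylinder (a straight line when the cylinder is unrolled). The constants a, b are determined by the endpoint conditions.
With endpoint conditions z(0) = -3 and z(π/3) = 14: from z(0) = b we get b = -3, and a·π/3 + -3 = 14 gives a = 51/π, so
    z(θ) = (51/π) θ − 3.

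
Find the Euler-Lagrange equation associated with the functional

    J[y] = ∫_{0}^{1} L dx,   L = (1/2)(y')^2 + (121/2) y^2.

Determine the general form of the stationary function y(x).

The Lagrangian is L = (1/2)(y')^2 + (121/2) y^2.
∂L/∂y = 121y.
∂L/∂y' = y'.
The Euler-Lagrange equation d/dx(∂L/∂y') − ∂L/∂y = 0 becomes:
    y'' - 121 y = 0
General solution: y(x) = A e^(11x) + B e^(-11x), where A and B are arbitrary constants fixed by the endpoint conditions.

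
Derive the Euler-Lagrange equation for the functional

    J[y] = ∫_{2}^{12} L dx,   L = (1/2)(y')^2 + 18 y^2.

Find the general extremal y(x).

The Lagrangian is L = (1/2)(y')^2 + 18 y^2.
∂L/∂y = 36y.
∂L/∂y' = y'.
The Euler-Lagrange equation d/dx(∂L/∂y') − ∂L/∂y = 0 becomes:
    y'' - 36 y = 0
General solution: y(x) = A e^(6x) + B e^(-6x), where A and B are arbitrary constants fixed by the endpoint conditions.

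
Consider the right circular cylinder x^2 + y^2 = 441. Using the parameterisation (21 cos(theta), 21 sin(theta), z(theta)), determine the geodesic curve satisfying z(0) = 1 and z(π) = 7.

Parameterise the cylinder of radius R = 21 as
    r(θ) = (21 cos θ, 21 sin θ, z(θ)).
The arc-length element is
    ds = sqrt(441 + (dz/dθ)^2) dθ,
so the Lagrangian is L = sqrt(441 + z'^2).
L depends on z' only, not on z or θ, so ∂L/∂z = 0 and
    ∂L/∂z' = z' / sqrt(441 + z'^2).
The Euler-Lagrange equation gives
    d/dθ( z' / sqrt(441 + z'^2) ) = 0,
so z' is constant. Integrating once:
    z(θ) = a θ + b,
a helix on the cylinder (a straight line when the cylinder is unrolled). The constants a, b are determined by the endpoint conditions.
With endpoint conditions z(0) = 1 and z(π) = 7: from z(0) = b we get b = 1, and a·π + 1 = 7 gives a = 6/π, so
    z(θ) = (6/π) θ + 1.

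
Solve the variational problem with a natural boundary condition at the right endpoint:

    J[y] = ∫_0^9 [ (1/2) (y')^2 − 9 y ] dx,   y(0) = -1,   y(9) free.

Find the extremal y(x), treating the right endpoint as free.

The Lagrangian L = (1/2) (y')^2 − 9 y gives
    ∂L/∂y = −9,   ∂L/∂y' = y'.
Euler-Lagrange: d/dx(y') − (−9) = 0, i.e. y'' + 9 = 0, so
    y(x) = −(9/2) x^2 + C1 x + C2.
Fixed left endpoint y(0) = -1 ⇒ C2 = -1.
The right endpoint x = 9 is free, so the natural (transversality) condition is ∂L/∂y' |_{x=9} = 0, i.e. y'(9) = 0.
Compute y'(x) = −9 x + C1, so y'(9) = −81 + C1 = 0 ⇒ C1 = 81.
Therefore the extremal is
    y(x) = −(9/2) x^2 + 81 x − 1.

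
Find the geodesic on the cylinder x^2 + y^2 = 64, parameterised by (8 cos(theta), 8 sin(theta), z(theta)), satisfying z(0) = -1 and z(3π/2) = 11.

Parameterise the cylinder of radius R = 8 as
    r(θ) = (8 cos θ, 8 sin θ, z(θ)).
The arc-length element is
    ds = sqrt(64 + (dz/dθ)^2) dθ,
so the Lagrangian is L = sqrt(64 + z'^2).
L depends on z' only, not on z or θ, so ∂L/∂z = 0 and
    ∂L/∂z' = z' / sqrt(64 + z'^2).
The Euler-Lagrange equation gives
    d/dθ( z' / sqrt(64 + z'^2) ) = 0,
so z' is constant. Integrating once:
    z(θ) = a θ + b,
a helix on the cylinder (a straight line when the cylinder is unrolled). The constants a, b are determined by the endpoint conditions.
With endpoint conditions z(0) = -1 and z(3π/2) = 11: from z(0) = b we get b = -1, and a·3π/2 + -1 = 11 gives a = 8/π, so
    z(θ) = (8/π) θ − 1.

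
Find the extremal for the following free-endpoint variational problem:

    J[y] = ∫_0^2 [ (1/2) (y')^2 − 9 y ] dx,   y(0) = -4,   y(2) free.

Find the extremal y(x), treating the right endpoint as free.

The Lagrangian L = (1/2) (y')^2 − 9 y gives
    ∂L/∂y = −9,   ∂L/∂y' = y'.
Euler-Lagrange: d/dx(y') − (−9) = 0, i.e. y'' + 9 = 0, so
    y(x) = −(9/2) x^2 + C1 x + C2.
Fixed left endpoint y(0) = -4 ⇒ C2 = -4.
The right endpoint x = 2 is free, so the natural (transversality) condition is ∂L/∂y' |_{x=2} = 0, i.e. y'(2) = 0.
Compute y'(x) = −9 x + C1, so y'(2) = −18 + C1 = 0 ⇒ C1 = 18.
Therefore the extremal is
    y(x) = −(9/2) x^2 + 18 x − 4.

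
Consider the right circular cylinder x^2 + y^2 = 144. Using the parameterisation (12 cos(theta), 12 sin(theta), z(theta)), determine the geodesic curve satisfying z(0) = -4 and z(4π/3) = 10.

Parameterise the cylinder of radius R = 12 as
    r(θ) = (12 cos θ, 12 sin θ, z(θ)).
The arc-length element is
    ds = sqrt(144 + (dz/dθ)^2) dθ,
so the Lagrangian is L = sqrt(144 + z'^2).
L depends on z' only, not on z or θ, so ∂L/∂z = 0 and
    ∂L/∂z' = z' / sqrt(144 + z'^2).
The Euler-Lagrange equation gives
    d/dθ( z' / sqrt(144 + z'^2) ) = 0,
so z' is constant. Integrating once:
    z(θ) = a θ + b,
a helix on the cylinder (a straight line when the cylinder is unrolled). The constants a, b are determined by the endpoint conditions.
With endpoint conditions z(0) = -4 and z(4π/3) = 10: from z(0) = b we get b = -4, and a·4π/3 + -4 = 10 gives a = 21/(2π), so
    z(θ) = (21/(2π)) θ − 4.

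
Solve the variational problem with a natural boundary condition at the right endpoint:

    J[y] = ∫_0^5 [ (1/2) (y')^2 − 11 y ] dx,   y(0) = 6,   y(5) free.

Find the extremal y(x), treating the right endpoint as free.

The Lagrangian L = (1/2) (y')^2 − 11 y gives
    ∂L/∂y = −11,   ∂L/∂y' = y'.
Euler-Lagrange: d/dx(y') − (−11) = 0, i.e. y'' + 11 = 0, so
    y(x) = −(11/2) x^2 + C1 x + C2.
Fixed left endpoint y(0) = 6 ⇒ C2 = 6.
The right endpoint x = 5 is free, so the natural (transversality) condition is ∂L/∂y' |_{x=5} = 0, i.e. y'(5) = 0.
Compute y'(x) = −11 x + C1, so y'(5) = −55 + C1 = 0 ⇒ C1 = 55.
Therefore the extremal is
    y(x) = −(11/2) x^2 + 55 x + 6.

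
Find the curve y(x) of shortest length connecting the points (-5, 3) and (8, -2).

Arc-length functional: J[y] = ∫ sqrt(1 + (y')^2) dx.
Lagrangian L = sqrt(1 + (y')^2) has no explicit y dependence, so ∂L/∂y = 0 and the Euler-Lagrange equation gives
    d/dx( y' / sqrt(1 + (y')^2) ) = 0  ⇒  y' / sqrt(1 + (y')^2) = const.
Hence y' is constant, so y(x) is affine.
Fitting the endpoints (-5, 3) and (8, -2):
    slope m = ((-2) − 3) / (8 − (-5)) = -5/13,
    intercept c = 3 − m·(-5) = 14/13.
Extremal: y(x) = (-5/13) x + 14/13.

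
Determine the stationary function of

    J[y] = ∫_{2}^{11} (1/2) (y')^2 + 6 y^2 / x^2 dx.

The Lagrangian is L = (1/2) (y')^2 + 6 y^2 / x^2.
Compute ∂L/∂y = 12y/x^2, ∂L/∂y' = y'.
The Euler-Lagrange equation d/dx(∂L/∂y') − ∂L/∂y = 0 reduces to
    y'' − 12/x^2 · y = 0  (x > 0).
Its general solution is
    y(x) = A x^4 + B x^(-3),
with A, B fixed by the endpoint conditions.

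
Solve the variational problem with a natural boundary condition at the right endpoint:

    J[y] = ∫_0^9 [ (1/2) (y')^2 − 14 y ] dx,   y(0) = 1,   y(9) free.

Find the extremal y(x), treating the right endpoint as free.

The Lagrangian L = (1/2) (y')^2 − 14 y gives
    ∂L/∂y = −14,   ∂L/∂y' = y'.
Euler-Lagrange: d/dx(y') − (−14) = 0, i.e. y'' + 14 = 0, so
    y(x) = −(14/2) x^2 + C1 x + C2.
Fixed left endpoint y(0) = 1 ⇒ C2 = 1.
The right endpoint x = 9 is free, so the natural (transversality) condition is ∂L/∂y' |_{x=9} = 0, i.e. y'(9) = 0.
Compute y'(x) = −14 x + C1, so y'(9) = −126 + C1 = 0 ⇒ C1 = 126.
Therefore the extremal is
    y(x) = −7 x^2 + 126 x + 1.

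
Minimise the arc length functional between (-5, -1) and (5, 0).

Arc-length functional: J[y] = ∫ sqrt(1 + (y')^2) dx.
Lagrangian L = sqrt(1 + (y')^2) has no explicit y dependence, so ∂L/∂y = 0 and the Euler-Lagrange equation gives
    d/dx( y' / sqrt(1 + (y')^2) ) = 0  ⇒  y' / sqrt(1 + (y')^2) = const.
Hence y' is constant, so y(x) is affine.
Fitting the endpoints (-5, -1) and (5, 0):
    slope m = (0 − (-1)) / (5 − (-5)) = 1/10,
    intercept c = (-1) − m·(-5) = -1/2.
Extremal: y(x) = (1/10) x - 1/2.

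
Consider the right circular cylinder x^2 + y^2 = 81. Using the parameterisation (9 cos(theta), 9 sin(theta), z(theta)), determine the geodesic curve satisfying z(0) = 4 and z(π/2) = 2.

Parameterise the cylinder of radius R = 9 as
    r(θ) = (9 cos θ, 9 sin θ, z(θ)).
The arc-length element is
    ds = sqrt(81 + (dz/dθ)^2) dθ,
so the Lagrangian is L = sqrt(81 + z'^2).
L depends on z' only, not on z or θ, so ∂L/∂z = 0 and
    ∂L/∂z' = z' / sqrt(81 + z'^2).
The Euler-Lagrange equation gives
    d/dθ( z' / sqrt(81 + z'^2) ) = 0,
so z' is constant. Integrating once:
    z(θ) = a θ + b,
a helix on the cylinder (a straight line when the cylinder is unrolled). The constants a, b are determined by the endpoint conditions.
With endpoint conditions z(0) = 4 and z(π/2) = 2: from z(0) = b we get b = 4, and a·π/2 + 4 = 2 gives a = -4/π, so
    z(θ) = (-4/π) θ + 4.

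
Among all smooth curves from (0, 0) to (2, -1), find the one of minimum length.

Arc-length functional: J[y] = ∫ sqrt(1 + (y')^2) dx.
Lagrangian L = sqrt(1 + (y')^2) has no explicit y dependence, so ∂L/∂y = 0 and the Euler-Lagrange equation gives
    d/dx( y' / sqrt(1 + (y')^2) ) = 0  ⇒  y' / sqrt(1 + (y')^2) = const.
Hence y' is constant, so y(x) is affine.
Fitting the endpoints (0, 0) and (2, -1):
    slope m = ((-1) − 0) / (2 − 0) = -1/2,
    intercept c = 0 − m·0 = 0.
Extremal: y(x) = (-1/2) x.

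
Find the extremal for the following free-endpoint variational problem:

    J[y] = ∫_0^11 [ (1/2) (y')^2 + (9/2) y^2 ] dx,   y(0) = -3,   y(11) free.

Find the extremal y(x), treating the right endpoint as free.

The Lagrangian L = (1/2) (y')^2 + (9/2) y^2 gives
    ∂L/∂y = 9 y,   ∂L/∂y' = y'.
Euler-Lagrange: y'' − 9 y = 0.
With k = 3, the general solution is
    y(x) = A cosh(3 x) + B sinh(3 x).
Fixed left endpoint y(0) = -3 ⇒ A = -3.
The right endpoint x = 11 is free, so the natural (transversality) condition is ∂L/∂y' |_{x=11} = 0, i.e. y'(11) = 0.
Compute y'(x) = A k sinh(k x) + B k cosh(k x), so
    y'(11) = A k sinh(k·11) + B k cosh(k·11) = 0
    ⇒ B = −A tanh(k·11) = 3 tanh(3·11).
Therefore the extremal is
    y(x) = −3 cosh(3 x) + 3 tanh(3·11) sinh(3 x).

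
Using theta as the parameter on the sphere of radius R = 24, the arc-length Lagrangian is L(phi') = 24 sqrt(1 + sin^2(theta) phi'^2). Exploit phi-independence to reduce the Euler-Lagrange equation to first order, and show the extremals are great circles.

On the sphere of radius R = 24 with spherical coordinates (θ, φ), the induced metric is
    ds^2 = 576(dθ^2 + sin^2(θ) dφ^2).
Parameterise by θ; the arc-length functional is
    J[φ] = ∫ 24 sqrt(1 + sin^2(θ) (dφ/dθ)^2) dθ,
so L = 24 sqrt(1 + sin^2(θ) φ'^2). Compute
    ∂L/∂φ = 0  (L has no explicit φ dependence),
    ∂L/∂φ' = 24 sin^2(θ) φ' / sqrt(1 + sin^2(θ) φ'^2).
Since ∂L/∂φ = 0, the Euler-Lagrange equation
    d/dθ(∂L/∂φ') − ∂L/∂φ = 0
reduces to d/dθ(∂L/∂φ') = 0, i.e. the momentum conjugate to φ is conserved:
    24 sin^2(θ) φ' / sqrt(1 + sin^2(θ) φ'^2) = C.
The overall factor of 24 is constant, so dividing through gives Clairaut's relation sin^2(θ) φ' / sqrt(1 + sin^2(θ) φ'^2) = C' (with C' = C/24). Solving for φ' and integrating gives the great-circle family
    cot(θ) = A cos(φ − φ_0),
i.e. the intersection of the sphere with a plane through the origin. The two constants A and φ_0 (equivalently C and one phase) are fixed by the two endpoint conditions.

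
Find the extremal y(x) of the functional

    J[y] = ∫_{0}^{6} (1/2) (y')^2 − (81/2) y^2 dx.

The Lagrangian is L = (1/2) (y')^2 − (81/2) y^2.
Compute ∂L/∂y = -81y, ∂L/∂y' = y'.
The Euler-Lagrange equation d/dx(∂L/∂y') − ∂L/∂y = 0 reduces to
    y'' + 81 y = 0.
Its general solution is
    y(x) = A sin(9x) + B cos(9x),
with A, B fixed by the endpoint conditions.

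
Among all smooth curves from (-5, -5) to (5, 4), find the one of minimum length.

Arc-length functional: J[y] = ∫ sqrt(1 + (y')^2) dx.
Lagrangian L = sqrt(1 + (y')^2) has no explicit y dependence, so ∂L/∂y = 0 and the Euler-Lagrange equation gives
    d/dx( y' / sqrt(1 + (y')^2) ) = 0  ⇒  y' / sqrt(1 + (y')^2) = const.
Hence y' is constant, so y(x) is affine.
Fitting the endpoints (-5, -5) and (5, 4):
    slope m = (4 − (-5)) / (5 − (-5)) = 9/10,
    intercept c = (-5) − m·(-5) = -1/2.
Extremal: y(x) = (9/10) x - 1/2.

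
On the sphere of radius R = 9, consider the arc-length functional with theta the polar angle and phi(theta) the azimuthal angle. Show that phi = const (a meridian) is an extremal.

On the sphere of radius R = 9 with spherical coordinates (θ, φ), the induced metric is
    ds^2 = 81(dθ^2 + sin^2(θ) dφ^2).
Using θ as the parameter, the arc-length functional becomes
    J[φ] = ∫ 9 sqrt(1 + sin^2(θ) (dφ/dθ)^2) dθ.
So L = 9 sqrt(1 + sin^2(θ) φ'^2). Compute
    ∂L/∂φ = 0  (L has no explicit φ dependence),
    ∂L/∂φ' = 9 sin^2(θ) φ' / sqrt(1 + sin^2(θ) φ'^2).
For the candidate φ(θ) = c (constant), φ' = 0, so ∂L/∂φ' evaluated along the candidate vanishes, and ∂L/∂φ is identically zero. Hence
    d/dθ(∂L/∂φ') − ∂L/∂φ = 0
is satisfied. Therefore meridians φ = const are extremals of arc length — they are geodesics on the sphere.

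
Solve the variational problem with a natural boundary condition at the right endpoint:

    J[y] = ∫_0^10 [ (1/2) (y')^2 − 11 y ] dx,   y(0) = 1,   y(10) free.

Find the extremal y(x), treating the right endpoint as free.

The Lagrangian L = (1/2) (y')^2 − 11 y gives
    ∂L/∂y = −11,   ∂L/∂y' = y'.
Euler-Lagrange: d/dx(y') − (−11) = 0, i.e. y'' + 11 = 0, so
    y(x) = −(11/2) x^2 + C1 x + C2.
Fixed left endpoint y(0) = 1 ⇒ C2 = 1.
The right endpoint x = 10 is free, so the natural (transversality) condition is ∂L/∂y' |_{x=10} = 0, i.e. y'(10) = 0.
Compute y'(x) = −11 x + C1, so y'(10) = −110 + C1 = 0 ⇒ C1 = 110.
Therefore the extremal is
    y(x) = −(11/2) x^2 + 110 x + 1.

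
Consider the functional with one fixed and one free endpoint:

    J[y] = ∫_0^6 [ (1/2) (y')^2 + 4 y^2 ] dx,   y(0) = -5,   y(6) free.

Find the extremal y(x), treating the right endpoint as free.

The Lagrangian L = (1/2) (y')^2 + 4 y^2 gives
    ∂L/∂y = 8 y,   ∂L/∂y' = y'.
Euler-Lagrange: y'' − 8 y = 0.
With k = sqrt(8), the general solution is
    y(x) = A cosh(sqrt(8) x) + B sinh(sqrt(8) x).
Fixed left endpoint y(0) = -5 ⇒ A = -5.
The right endpoint x = 6 is free, so the natural (transversality) condition is ∂L/∂y' |_{x=6} = 0, i.e. y'(6) = 0.
Compute y'(x) = A k sinh(k x) + B k cosh(k x), so
    y'(6) = A k sinh(k·6) + B k cosh(k·6) = 0
    ⇒ B = −A tanh(k·6) = 5 tanh(sqrt(8)·6).
Therefore the extremal is
    y(x) = −5 cosh(sqrt(8) x) + 5 tanh(sqrt(8)·6) sinh(sqrt(8) x).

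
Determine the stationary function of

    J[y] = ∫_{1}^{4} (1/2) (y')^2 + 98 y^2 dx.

The Lagrangian is L = (1/2) (y')^2 + 98 y^2.
Compute ∂L/∂y = 196y, ∂L/∂y' = y'.
The Euler-Lagrange equation d/dx(∂L/∂y') − ∂L/∂y = 0 reduces to
    y'' − 196 y = 0.
Its general solution is
    y(x) = A e^(14x) + B e^(−14x),
with A, B fixed by the endpoint conditions.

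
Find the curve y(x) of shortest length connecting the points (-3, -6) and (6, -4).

Arc-length functional: J[y] = ∫ sqrt(1 + (y')^2) dx.
Lagrangian L = sqrt(1 + (y')^2) has no explicit y dependence, so ∂L/∂y = 0 and the Euler-Lagrange equation gives
    d/dx( y' / sqrt(1 + (y')^2) ) = 0  ⇒  y' / sqrt(1 + (y')^2) = const.
Hence y' is constant, so y(x) is affine.
Fitting the endpoints (-3, -6) and (6, -4):
    slope m = ((-4) − (-6)) / (6 − (-3)) = 2/9,
    intercept c = (-6) − m·(-3) = -16/3.
Extremal: y(x) = (2/9) x - 16/3.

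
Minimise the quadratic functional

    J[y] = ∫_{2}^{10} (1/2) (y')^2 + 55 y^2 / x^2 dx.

The Lagrangian is L = (1/2) (y')^2 + 55 y^2 / x^2.
Compute ∂L/∂y = 110y/x^2, ∂L/∂y' = y'.
The Euler-Lagrange equation d/dx(∂L/∂y') − ∂L/∂y = 0 reduces to
    y'' − 110/x^2 · y = 0  (x > 0).
Its general solution is
    y(x) = A x^11 + B x^(-10),
with A, B fixed by the endpoint conditions.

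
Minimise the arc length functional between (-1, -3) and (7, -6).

Arc-length functional: J[y] = ∫ sqrt(1 + (y')^2) dx.
Lagrangian L = sqrt(1 + (y')^2) has no explicit y dependence, so ∂L/∂y = 0 and the Euler-Lagrange equation gives
    d/dx( y' / sqrt(1 + (y')^2) ) = 0  ⇒  y' / sqrt(1 + (y')^2) = const.
Hence y' is constant, so y(x) is affine.
Fitting the endpoints (-1, -3) and (7, -6):
    slope m = ((-6) − (-3)) / (7 − (-1)) = -3/8,
    intercept c = (-3) − m·(-1) = -27/8.
Extremal: y(x) = (-3/8) x - 27/8.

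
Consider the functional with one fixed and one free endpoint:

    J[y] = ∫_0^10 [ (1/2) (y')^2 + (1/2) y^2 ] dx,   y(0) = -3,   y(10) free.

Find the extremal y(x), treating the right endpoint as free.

The Lagrangian L = (1/2) (y')^2 + (1/2) y^2 gives
    ∂L/∂y = 1 y,   ∂L/∂y' = y'.
Euler-Lagrange: y'' − y = 0.
With k = 1, the general solution is
    y(x) = A cosh(x) + B sinh(x).
Fixed left endpoint y(0) = -3 ⇒ A = -3.
The right endpoint x = 10 is free, so the natural (transversality) condition is ∂L/∂y' |_{x=10} = 0, i.e. y'(10) = 0.
Compute y'(x) = A k sinh(k x) + B k cosh(k x), so
    y'(10) = A k sinh(k·10) + B k cosh(k·10) = 0
    ⇒ B = −A tanh(k·10) = 3 tanh(1·10).
Therefore the extremal is
    y(x) = −3 cosh(1 x) + 3 tanh(1·10) sinh(1 x).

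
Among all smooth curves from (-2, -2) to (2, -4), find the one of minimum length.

Arc-length functional: J[y] = ∫ sqrt(1 + (y')^2) dx.
Lagrangian L = sqrt(1 + (y')^2) has no explicit y dependence, so ∂L/∂y = 0 and the Euler-Lagrange equation gives
    d/dx( y' / sqrt(1 + (y')^2) ) = 0  ⇒  y' / sqrt(1 + (y')^2) = const.
Hence y' is constant, so y(x) is affine.
Fitting the endpoints (-2, -2) and (2, -4):
    slope m = ((-4) − (-2)) / (2 − (-2)) = -1/2,
    intercept c = (-2) − m·(-2) = -3.
Extremal: y(x) = (-1/2) x - 3.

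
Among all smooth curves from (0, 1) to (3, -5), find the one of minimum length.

Arc-length functional: J[y] = ∫ sqrt(1 + (y')^2) dx.
Lagrangian L = sqrt(1 + (y')^2) has no explicit y dependence, so ∂L/∂y = 0 and the Euler-Lagrange equation gives
    d/dx( y' / sqrt(1 + (y')^2) ) = 0  ⇒  y' / sqrt(1 + (y')^2) = const.
Hence y' is constant, so y(x) is affine.
Fitting the endpoints (0, 1) and (3, -5):
    slope m = ((-5) − 1) / (3 − 0) = -2,
    intercept c = 1 − m·0 = 1.
Extremal: y(x) = -2 x + 1.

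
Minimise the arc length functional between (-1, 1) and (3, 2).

Arc-length functional: J[y] = ∫ sqrt(1 + (y')^2) dx.
Lagrangian L = sqrt(1 + (y')^2) has no explicit y dependence, so ∂L/∂y = 0 and the Euler-Lagrange equation gives
    d/dx( y' / sqrt(1 + (y')^2) ) = 0  ⇒  y' / sqrt(1 + (y')^2) = const.
Hence y' is constant, so y(x) is affine.
Fitting the endpoints (-1, 1) and (3, 2):
    slope m = (2 − 1) / (3 − (-1)) = 1/4,
    intercept c = 1 − m·(-1) = 5/4.
Extremal: y(x) = (1/4) x + 5/4.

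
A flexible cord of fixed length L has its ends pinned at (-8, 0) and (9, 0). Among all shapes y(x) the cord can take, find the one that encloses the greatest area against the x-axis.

Set up the augmented Lagrangian using a multiplier λ for the length constraint:
    F(y, y') = y − λ sqrt(1 + y'^2).
F has no explicit x dependence, so the Beltrami identity yields a first integral
    F − y' ∂F/∂y' = C.
Compute ∂F/∂y' = −λ y' / sqrt(1 + y'^2). Then
    y − λ sqrt(1 + y'^2) + λ y'^2 / sqrt(1 + y'^2) = C
    ⇒  y − λ / sqrt(1 + y'^2) = C.
Solving for y' and integrating gives
    (x − a)^2 + (y − b)^2 = λ^2,
a circular arc of radius λ. The constants a, b are determined by the endpoint conditions y(-8) = y(9) = 0, and λ is fixed implicitly by the length constraint
    ∫_{-8}^{9} sqrt(1 + y'^2) dx = L.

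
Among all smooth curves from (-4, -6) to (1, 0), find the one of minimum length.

Arc-length functional: J[y] = ∫ sqrt(1 + (y')^2) dx.
Lagrangian L = sqrt(1 + (y')^2) has no explicit y dependence, so ∂L/∂y = 0 and the Euler-Lagrange equation gives
    d/dx( y' / sqrt(1 + (y')^2) ) = 0  ⇒  y' / sqrt(1 + (y')^2) = const.
Hence y' is constant, so y(x) is affine.
Fitting the endpoints (-4, -6) and (1, 0):
    slope m = (0 − (-6)) / (1 − (-4)) = 6/5,
    intercept c = (-6) − m·(-4) = -6/5.
Extremal: y(x) = (6/5) x - 6/5.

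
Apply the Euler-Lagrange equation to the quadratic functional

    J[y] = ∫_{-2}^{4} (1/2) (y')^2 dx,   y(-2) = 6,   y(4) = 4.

The Lagrangian is L = (1/2) (y')^2.
Compute ∂L/∂y = 0, ∂L/∂y' = y'.
The Euler-Lagrange equation d/dx(∂L/∂y') − ∂L/∂y = 0 reduces to
    y'' = 0.
Its general solution is
    y(x) = A x + B,
with A, B fixed by the endpoint conditions.
Applying the endpoint conditions y(-2) = 6 and y(4) = 4: solve A·-2 + B = 6 and A·4 + B = 4. Subtracting gives A(4 − -2) = 4 − 6, so A = -1/3, and B = 6 − A·-2 = 16/3. Therefore
    y(x) = (-1/3) x + 16/3.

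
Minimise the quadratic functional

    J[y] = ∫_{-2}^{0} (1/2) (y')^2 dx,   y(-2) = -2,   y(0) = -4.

The Lagrangian is L = (1/2) (y')^2.
Compute ∂L/∂y = 0, ∂L/∂y' = y'.
The Euler-Lagrange equation d/dx(∂L/∂y') − ∂L/∂y = 0 reduces to
    y'' = 0.
Its general solution is
    y(x) = A x + B,
with A, B fixed by the endpoint conditions.
Applying the endpoint conditions y(-2) = -2 and y(0) = -4: solve A·-2 + B = -2 and A·0 + B = -4. Subtracting gives A(0 − -2) = -4 − -2, so A = -1, and B = -2 − A·-2 = -4. Therefore
    y(x) = -x - 4.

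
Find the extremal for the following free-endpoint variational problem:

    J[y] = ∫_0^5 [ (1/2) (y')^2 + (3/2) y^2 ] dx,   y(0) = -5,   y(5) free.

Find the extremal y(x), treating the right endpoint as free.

The Lagrangian L = (1/2) (y')^2 + (3/2) y^2 gives
    ∂L/∂y = 3 y,   ∂L/∂y' = y'.
Euler-Lagrange: y'' − 3 y = 0.
With k = sqrt(3), the general solution is
    y(x) = A cosh(sqrt(3) x) + B sinh(sqrt(3) x).
Fixed left endpoint y(0) = -5 ⇒ A = -5.
The right endpoint x = 5 is free, so the natural (transversality) condition is ∂L/∂y' |_{x=5} = 0, i.e. y'(5) = 0.
Compute y'(x) = A k sinh(k x) + B k cosh(k x), so
    y'(5) = A k sinh(k·5) + B k cosh(k·5) = 0
    ⇒ B = −A tanh(k·5) = 5 tanh(sqrt(3)·5).
Therefore the extremal is
    y(x) = −5 cosh(sqrt(3) x) + 5 tanh(sqrt(3)·5) sinh(sqrt(3) x).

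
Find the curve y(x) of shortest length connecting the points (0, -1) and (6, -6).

Arc-length functional: J[y] = ∫ sqrt(1 + (y')^2) dx.
Lagrangian L = sqrt(1 + (y')^2) has no explicit y dependence, so ∂L/∂y = 0 and the Euler-Lagrange equation gives
    d/dx( y' / sqrt(1 + (y')^2) ) = 0  ⇒  y' / sqrt(1 + (y')^2) = const.
Hence y' is constant, so y(x) is affine.
Fitting the endpoints (0, -1) and (6, -6):
    slope m = ((-6) − (-1)) / (6 − 0) = -5/6,
    intercept c = (-1) − m·0 = -1.
Extremal: y(x) = (-5/6) x - 1.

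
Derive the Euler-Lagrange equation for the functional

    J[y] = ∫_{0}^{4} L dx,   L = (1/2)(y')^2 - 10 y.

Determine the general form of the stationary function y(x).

The Lagrangian is L = (1/2)(y')^2 - 10 y.
∂L/∂y = -10.
∂L/∂y' = y'.
The Euler-Lagrange equation d/dx(∂L/∂y') − ∂L/∂y = 0 becomes:
    y'' + 10 = 0
General solution: y(x) = -5 x^2 + A x + B, where A and B are arbitrary constants fixed by the endpoint conditions.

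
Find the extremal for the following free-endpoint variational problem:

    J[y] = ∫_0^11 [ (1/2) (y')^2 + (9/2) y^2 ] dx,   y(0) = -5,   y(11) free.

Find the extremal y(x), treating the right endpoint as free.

The Lagrangian L = (1/2) (y')^2 + (9/2) y^2 gives
    ∂L/∂y = 9 y,   ∂L/∂y' = y'.
Euler-Lagrange: y'' − 9 y = 0.
With k = 3, the general solution is
    y(x) = A cosh(3 x) + B sinh(3 x).
Fixed left endpoint y(0) = -5 ⇒ A = -5.
The right endpoint x = 11 is free, so the natural (transversality) condition is ∂L/∂y' |_{x=11} = 0, i.e. y'(11) = 0.
Compute y'(x) = A k sinh(k x) + B k cosh(k x), so
    y'(11) = A k sinh(k·11) + B k cosh(k·11) = 0
    ⇒ B = −A tanh(k·11) = 5 tanh(3·11).
Therefore the extremal is
    y(x) = −5 cosh(3 x) + 5 tanh(3·11) sinh(3 x).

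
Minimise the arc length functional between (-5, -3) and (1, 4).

Arc-length functional: J[y] = ∫ sqrt(1 + (y')^2) dx.
Lagrangian L = sqrt(1 + (y')^2) has no explicit y dependence, so ∂L/∂y = 0 and the Euler-Lagrange equation gives
    d/dx( y' / sqrt(1 + (y')^2) ) = 0  ⇒  y' / sqrt(1 + (y')^2) = const.
Hence y' is constant, so y(x) is affine.
Fitting the endpoints (-5, -3) and (1, 4):
    slope m = (4 − (-3)) / (1 − (-5)) = 7/6,
    intercept c = (-3) − m·(-5) = 17/6.
Extremal: y(x) = (7/6) x + 17/6.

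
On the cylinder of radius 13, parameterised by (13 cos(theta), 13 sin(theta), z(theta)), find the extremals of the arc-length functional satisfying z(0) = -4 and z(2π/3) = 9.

Parameterise the cylinder of radius R = 13 as
    r(θ) = (13 cos θ, 13 sin θ, z(θ)).
The arc-length element is
    ds = sqrt(169 + (dz/dθ)^2) dθ,
so the Lagrangian is L = sqrt(169 + z'^2).
L depends on z' only, not on z or θ, so ∂L/∂z = 0 and
    ∂L/∂z' = z' / sqrt(169 + z'^2).
The Euler-Lagrange equation gives
    d/dθ( z' / sqrt(169 + z'^2) ) = 0,
so z' is constant. Integrating once:
    z(θ) = a θ + b,
a helix on the cylinder (a straight line when the cylinder is unrolled). The constants a, b are determined by the endpoint conditions.
With endpoint conditions z(0) = -4 and z(2π/3) = 9: from z(0) = b we get b = -4, and a·2π/3 + -4 = 9 gives a = 39/(2π), so
    z(θ) = (39/(2π)) θ − 4.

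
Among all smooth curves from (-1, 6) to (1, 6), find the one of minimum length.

Arc-length functional: J[y] = ∫ sqrt(1 + (y')^2) dx.
Lagrangian L = sqrt(1 + (y')^2) has no explicit y dependence, so ∂L/∂y = 0 and the Euler-Lagrange equation gives
    d/dx( y' / sqrt(1 + (y')^2) ) = 0  ⇒  y' / sqrt(1 + (y')^2) = const.
Hence y' is constant, so y(x) is affine.
Fitting the endpoints (-1, 6) and (1, 6):
    slope m = (6 − 6) / (1 − (-1)) = 0,
    intercept c = 6 − m·(-1) = 6.
Extremal: y(x) = 6.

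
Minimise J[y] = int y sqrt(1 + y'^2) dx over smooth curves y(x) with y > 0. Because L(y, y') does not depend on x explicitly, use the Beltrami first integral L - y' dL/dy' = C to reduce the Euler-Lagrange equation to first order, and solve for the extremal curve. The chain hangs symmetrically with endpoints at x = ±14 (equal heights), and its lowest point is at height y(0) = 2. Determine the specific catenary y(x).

The Lagrangian L(y, y') = y sqrt(1 + y'^2) has no explicit x dependence, so the Beltrami identity applies:
    L − y' ∂L/∂y' = C.
Compute ∂L/∂y' = y · y' / sqrt(1 + y'^2). Then
    L − y' ∂L/∂y'
    = y sqrt(1 + y'^2) − y · y'^2 / sqrt(1 + y'^2)
    = y (1 + y'^2 − y'^2) / sqrt(1 + y'^2)
    = y / sqrt(1 + y'^2) = C.
Squaring gives y^2 = C^2 (1 + y'^2), i.e.
    y'^2 = y^2 / C^2 − 1.
Separating variables,
    dy / sqrt(y^2 − C^2) = dx / C,
and integrating gives arccosh(y / C) = (x − a)/C, so
    y(x) = C cosh((x − a)/C),
the catenary. The constants C and a are fixed by the two endpoint conditions (and, for the hanging-chain problem, the length constraint selects C).
Now fit the given data. The endpoints x = ±14 are symmetric at equal height, so the catenary is even about its minimum: a = 0 and y(x) = C cosh(x/C). The lowest point is y(0) = C cosh(0) = C, and we are told y(0) = 2, so C = 2. Therefore
    y(x) = 2 cosh(x/2),
and at the endpoints
    y(±14) = 2 cosh(14/2).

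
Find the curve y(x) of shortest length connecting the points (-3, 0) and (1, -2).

Arc-length functional: J[y] = ∫ sqrt(1 + (y')^2) dx.
Lagrangian L = sqrt(1 + (y')^2) has no explicit y dependence, so ∂L/∂y = 0 and the Euler-Lagrange equation gives
    d/dx( y' / sqrt(1 + (y')^2) ) = 0  ⇒  y' / sqrt(1 + (y')^2) = const.
Hence y' is constant, so y(x) is affine.
Fitting the endpoints (-3, 0) and (1, -2):
    slope m = ((-2) − 0) / (1 − (-3)) = -1/2,
    intercept c = 0 − m·(-3) = -3/2.
Extremal: y(x) = (-1/2) x - 3/2.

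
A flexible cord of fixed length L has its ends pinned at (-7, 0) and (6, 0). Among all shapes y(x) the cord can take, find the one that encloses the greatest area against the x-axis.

Set up the augmented Lagrangian using a multiplier λ for the length constraint:
    F(y, y') = y − λ sqrt(1 + y'^2).
F has no explicit x dependence, so the Beltrami identity yields a first integral
    F − y' ∂F/∂y' = C.
Compute ∂F/∂y' = −λ y' / sqrt(1 + y'^2). Then
    y − λ sqrt(1 + y'^2) + λ y'^2 / sqrt(1 + y'^2) = C
    ⇒  y − λ / sqrt(1 + y'^2) = C.
Solving for y' and integrating gives
    (x − a)^2 + (y − b)^2 = λ^2,
a circular arc of radius λ. The constants a, b are determined by the endpoint conditions y(-7) = y(6) = 0, and λ is fixed implicitly by the length constraint
    ∫_{-7}^{6} sqrt(1 + y'^2) dx = L.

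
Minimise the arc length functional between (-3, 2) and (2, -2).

Arc-length functional: J[y] = ∫ sqrt(1 + (y')^2) dx.
Lagrangian L = sqrt(1 + (y')^2) has no explicit y dependence, so ∂L/∂y = 0 and the Euler-Lagrange equation gives
    d/dx( y' / sqrt(1 + (y')^2) ) = 0  ⇒  y' / sqrt(1 + (y')^2) = const.
Hence y' is constant, so y(x) is affine.
Fitting the endpoints (-3, 2) and (2, -2):
    slope m = ((-2) − 2) / (2 − (-3)) = -4/5,
    intercept c = 2 − m·(-3) = -2/5.
Extremal: y(x) = (-4/5) x - 2/5.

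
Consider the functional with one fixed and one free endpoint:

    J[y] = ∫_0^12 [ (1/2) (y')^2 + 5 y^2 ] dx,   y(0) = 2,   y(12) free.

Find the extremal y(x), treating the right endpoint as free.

The Lagrangian L = (1/2) (y')^2 + 5 y^2 gives
    ∂L/∂y = 10 y,   ∂L/∂y' = y'.
Euler-Lagrange: y'' − 10 y = 0.
With k = sqrt(10), the general solution is
    y(x) = A cosh(sqrt(10) x) + B sinh(sqrt(10) x).
Fixed left endpoint y(0) = 2 ⇒ A = 2.
The right endpoint x = 12 is free, so the natural (transversality) condition is ∂L/∂y' |_{x=12} = 0, i.e. y'(12) = 0.
Compute y'(x) = A k sinh(k x) + B k cosh(k x), so
    y'(12) = A k sinh(k·12) + B k cosh(k·12) = 0
    ⇒ B = −A tanh(k·12) = − 2 tanh(sqrt(10)·12).
Therefore the extremal is
    y(x) = 2 cosh(sqrt(10) x) − 2 tanh(sqrt(10)·12) sinh(sqrt(10) x).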